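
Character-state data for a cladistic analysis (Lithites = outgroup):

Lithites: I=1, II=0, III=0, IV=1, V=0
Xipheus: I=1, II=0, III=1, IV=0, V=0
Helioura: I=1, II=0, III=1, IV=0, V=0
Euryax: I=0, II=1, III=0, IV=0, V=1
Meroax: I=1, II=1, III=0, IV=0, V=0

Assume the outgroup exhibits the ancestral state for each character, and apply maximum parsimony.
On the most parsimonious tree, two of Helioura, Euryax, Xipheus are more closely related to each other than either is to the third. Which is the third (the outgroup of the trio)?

Euryax

Character polarity is set by the outgroup: the derived state is whichever differs from the outgroup's state, so for I, IV the derived state is '0', and for the remaining characters it is '1'.
I (derived state '0') is unique to Euryax (autapomorphy; uninformative for grouping).
II (derived state '1') is shared by Euryax and Meroax — a synapomorphy uniting that clade.
III (derived state '1') is shared by Helioura and Xipheus — a synapomorphy uniting that clade.
All ingroup taxa share the derived state '0' for IV; it defines the ingroup but does not resolve relationships within it.
V (derived state '1') is unique to Euryax (autapomorphy; uninformative for grouping).
Most parsimonious ingroup topology: ((Xipheus,Helioura),(Euryax,Meroax)).
Helioura and Xipheus share a more recent common ancestor with each other than either does with Euryax, so Euryax is the least closely related of the three.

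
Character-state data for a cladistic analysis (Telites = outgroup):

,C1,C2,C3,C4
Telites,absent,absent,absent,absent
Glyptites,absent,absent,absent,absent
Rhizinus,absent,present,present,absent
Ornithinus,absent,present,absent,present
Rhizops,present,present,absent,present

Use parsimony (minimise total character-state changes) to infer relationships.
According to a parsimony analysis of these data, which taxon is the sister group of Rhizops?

Ornithinus

The outgroup has state 'absent' for every character, so 'present' is the derived state throughout.
C1: derived state 'present' in Rhizops only — an autapomorphy, so it tells us nothing about relationships among taxa.
Only Ornithinus, Rhizinus, and Rhizops show the derived state 'present' for C2, supporting them as a clade.
C3: derived state 'present' in Rhizinus only — an autapomorphy, so it tells us nothing about relationships among taxa.
C4: derived state 'present' in Ornithinus and Rhizops only — synapomorphy for {Ornithinus, Rhizops}.
Most parsimonious ingroup topology: (Glyptites,(Rhizinus,(Ornithinus,Rhizops))).
Rhizops and Ornithinus form a cherry on this tree, so they are sister taxa.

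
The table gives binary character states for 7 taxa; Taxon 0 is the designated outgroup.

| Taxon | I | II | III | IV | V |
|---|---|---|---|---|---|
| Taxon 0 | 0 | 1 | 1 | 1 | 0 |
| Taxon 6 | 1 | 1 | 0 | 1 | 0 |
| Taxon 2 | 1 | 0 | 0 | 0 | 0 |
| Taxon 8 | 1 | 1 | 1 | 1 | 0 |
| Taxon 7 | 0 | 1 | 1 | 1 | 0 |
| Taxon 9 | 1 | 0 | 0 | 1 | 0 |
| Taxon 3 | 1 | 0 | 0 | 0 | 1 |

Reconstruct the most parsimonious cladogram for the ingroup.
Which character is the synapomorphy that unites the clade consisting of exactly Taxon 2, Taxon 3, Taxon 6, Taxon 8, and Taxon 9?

Character polarity is set by the outgroup: the derived state is whichever differs from the outgroup's state, so for II, III, IV the derived state is '0', and for the remaining characters it is '1'.
I: derived state '1' in Taxon 2, Taxon 3, Taxon 6, Taxon 8, and Taxon 9 only — synapomorphy for {Taxon 2, Taxon 3, Taxon 6, Taxon 8, Taxon 9}.
Only Taxon 2, Taxon 3, and Taxon 9 show the derived state '0' for II, supporting them as a clade.
III (derived state '0') is shared by Taxon 2, Taxon 3, Taxon 6, and Taxon 9 — a synapomorphy uniting that clade.
IV: derived state '0' in Taxon 2 and Taxon 3 only — synapomorphy for {Taxon 2, Taxon 3}.
V (derived state '1') is unique to Taxon 3 (autapomorphy; uninformative for grouping).
Most parsimonious ingroup topology: (((Taxon 6,((Taxon 2,Taxon 3),Taxon 9)),Taxon 8),Taxon 7).
The clade {Taxon 2, Taxon 3, Taxon 6, Taxon 8, Taxon 9} is supported by I: its derived state '1' occurs in exactly those taxa and in no other taxon (including the outgroup).

I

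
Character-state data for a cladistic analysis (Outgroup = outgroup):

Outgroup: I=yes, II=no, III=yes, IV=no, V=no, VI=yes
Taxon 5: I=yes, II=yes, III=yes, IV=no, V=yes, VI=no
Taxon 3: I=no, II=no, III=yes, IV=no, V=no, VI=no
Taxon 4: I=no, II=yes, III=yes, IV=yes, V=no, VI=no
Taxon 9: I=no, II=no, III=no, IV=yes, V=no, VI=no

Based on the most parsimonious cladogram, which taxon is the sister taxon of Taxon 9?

Taxon 4

Character polarity is set by the outgroup: the derived state is whichever differs from the outgroup's state, so for I, III, VI the derived state is 'no', and for the remaining characters it is 'yes'.
Only Taxon 3, Taxon 4, and Taxon 9 show the derived state 'no' for I, supporting them as a clade.
II (state 'yes') occurs in Taxon 4 and Taxon 5 but conflicts with the nesting implied by the other characters — most parsimoniously interpreted as homoplasy.
III: derived state 'no' in Taxon 9 only — an autapomorphy, so it tells us nothing about relationships among taxa.
IV (derived state 'yes') is shared by Taxon 4 and Taxon 9 — a synapomorphy uniting that clade.
V (derived state 'yes') is unique to Taxon 5 (autapomorphy; uninformative for grouping).
All ingroup taxa share the derived state 'no' for VI; it defines the ingroup but does not resolve relationships within it.
Most parsimonious ingroup topology: (Taxon 5,(Taxon 3,(Taxon 4,Taxon 9))).
Taxon 9 and Taxon 4 form a cherry on this tree, so they are sister taxa.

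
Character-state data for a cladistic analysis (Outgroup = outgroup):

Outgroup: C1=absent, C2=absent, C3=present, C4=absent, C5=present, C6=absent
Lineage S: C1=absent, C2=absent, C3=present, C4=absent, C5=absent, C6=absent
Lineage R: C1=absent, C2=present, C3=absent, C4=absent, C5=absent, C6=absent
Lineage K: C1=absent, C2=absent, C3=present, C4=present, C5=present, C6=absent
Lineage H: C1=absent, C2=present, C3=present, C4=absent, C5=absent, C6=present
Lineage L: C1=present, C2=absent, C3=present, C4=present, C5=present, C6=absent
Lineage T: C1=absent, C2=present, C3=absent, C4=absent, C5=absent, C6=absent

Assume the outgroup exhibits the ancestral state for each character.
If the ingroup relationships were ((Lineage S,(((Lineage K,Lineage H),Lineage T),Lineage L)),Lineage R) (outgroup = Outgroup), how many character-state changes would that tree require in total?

12

Map each character onto ((Lineage S,(((Lineage K,Lineage H),Lineage T),Lineage L)),Lineage R) (rooted by Outgroup) and count the minimum state changes it requires (Fitch parsimony):
C1: 1; C2: 3; C3: 2; C4: 2; C5: 3; C6: 1.
Total tree length = 12.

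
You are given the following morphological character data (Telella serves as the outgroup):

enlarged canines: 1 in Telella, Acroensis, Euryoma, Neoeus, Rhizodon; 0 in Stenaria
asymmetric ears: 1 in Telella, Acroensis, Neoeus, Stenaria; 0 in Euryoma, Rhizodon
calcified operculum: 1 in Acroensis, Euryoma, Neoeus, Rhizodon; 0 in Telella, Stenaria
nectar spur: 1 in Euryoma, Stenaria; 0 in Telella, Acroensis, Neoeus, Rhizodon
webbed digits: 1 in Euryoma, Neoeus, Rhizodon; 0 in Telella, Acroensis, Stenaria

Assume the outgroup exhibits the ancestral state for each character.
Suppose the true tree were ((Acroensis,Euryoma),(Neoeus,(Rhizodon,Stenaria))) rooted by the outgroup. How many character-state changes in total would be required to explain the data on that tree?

10

Map each character onto ((Acroensis,Euryoma),(Neoeus,(Rhizodon,Stenaria))) (rooted by Telella) and count the minimum state changes it requires (Fitch parsimony):
enlarged canines: 1; asymmetric ears: 2; calcified operculum: 2; nectar spur: 2; webbed digits: 3.
Total tree length = 10.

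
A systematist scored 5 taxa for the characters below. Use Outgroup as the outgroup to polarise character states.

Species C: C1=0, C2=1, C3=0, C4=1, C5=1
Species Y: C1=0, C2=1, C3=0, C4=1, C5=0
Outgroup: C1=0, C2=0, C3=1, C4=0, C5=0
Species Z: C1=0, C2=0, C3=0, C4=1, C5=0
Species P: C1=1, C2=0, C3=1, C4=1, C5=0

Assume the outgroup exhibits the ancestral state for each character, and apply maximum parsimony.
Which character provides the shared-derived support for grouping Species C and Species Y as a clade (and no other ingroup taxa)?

Character polarity is set by the outgroup: the derived state is whichever differs from the outgroup's state, so for C3 the derived state is '0', and for the remaining characters it is '1'.
C1: derived state '1' in Species P only — an autapomorphy, so it tells us nothing about relationships among taxa.
Only Species C and Species Y show the derived state '1' for C2, supporting them as a clade.
C3: derived state '0' in Species C, Species Y, and Species Z only — synapomorphy for {Species C, Species Y, Species Z}.
All ingroup taxa share the derived state '1' for C4; it defines the ingroup but does not resolve relationships within it.
C5 (derived state '1') is unique to Species C (autapomorphy; uninformative for grouping).
Most parsimonious ingroup topology: ((Species Z,(Species Y,Species C)),Species P).
The clade {Species C, Species Y} is supported by C2: its derived state '1' occurs in exactly those taxa and in no other taxon (including the outgroup).

C2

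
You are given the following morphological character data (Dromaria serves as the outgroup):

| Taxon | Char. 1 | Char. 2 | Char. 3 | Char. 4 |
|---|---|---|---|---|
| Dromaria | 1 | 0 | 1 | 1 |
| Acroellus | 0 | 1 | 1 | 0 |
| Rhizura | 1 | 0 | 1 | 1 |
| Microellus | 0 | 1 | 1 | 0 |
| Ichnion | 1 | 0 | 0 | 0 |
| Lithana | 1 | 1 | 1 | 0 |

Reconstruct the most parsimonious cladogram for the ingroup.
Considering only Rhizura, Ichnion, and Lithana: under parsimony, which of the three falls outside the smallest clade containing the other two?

Character polarity is set by the outgroup: the derived state is whichever differs from the outgroup's state, so for Char. 1, Char. 3, Char. 4 the derived state is '0', and for the remaining characters it is '1'.
Only Acroellus and Microellus show the derived state '0' for Char. 1, supporting them as a clade.
Char. 2 (derived state '1') is shared by Acroellus, Lithana, and Microellus — a synapomorphy uniting that clade.
Char. 3 (derived state '0') is unique to Ichnion (autapomorphy; uninformative for grouping).
Char. 4 (derived state '0') is shared by Acroellus, Ichnion, Lithana, and Microellus — a synapomorphy uniting that clade.
Most parsimonious ingroup topology: ((((Acroellus,Microellus),Lithana),Ichnion),Rhizura).
Lithana and Ichnion share a more recent common ancestor with each other than either does with Rhizura, so Rhizura is the least closely related of the three.

Rhizura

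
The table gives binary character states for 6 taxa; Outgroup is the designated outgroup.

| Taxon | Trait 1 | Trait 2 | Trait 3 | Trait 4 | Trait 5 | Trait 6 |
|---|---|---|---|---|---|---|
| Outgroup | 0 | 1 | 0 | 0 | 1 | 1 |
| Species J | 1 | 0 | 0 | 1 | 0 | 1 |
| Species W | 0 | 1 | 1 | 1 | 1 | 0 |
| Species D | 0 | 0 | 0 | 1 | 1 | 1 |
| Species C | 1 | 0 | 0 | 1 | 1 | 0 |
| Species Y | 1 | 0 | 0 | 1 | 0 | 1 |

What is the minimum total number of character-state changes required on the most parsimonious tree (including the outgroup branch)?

7

Character polarity is set by the outgroup: the derived state is whichever differs from the outgroup's state, so for Trait 2, Trait 5, Trait 6 the derived state is '0', and for the remaining characters it is '1'.
Trait 1 (derived state '1') is shared by Species C, Species J, and Species Y — a synapomorphy uniting that clade.
Trait 2: derived state '0' in Species C, Species D, Species J, and Species Y only — synapomorphy for {Species C, Species D, Species J, Species Y}.
Trait 3 (derived state '1') is unique to Species W (autapomorphy; uninformative for grouping).
All ingroup taxa share the derived state '1' for Trait 4; it defines the ingroup but does not resolve relationships within it.
Trait 5 (derived state '0') is shared by Species J and Species Y — a synapomorphy uniting that clade.
Trait 6 (state '0') occurs in Species C and Species W but conflicts with the nesting implied by the other characters — most parsimoniously interpreted as homoplasy.
Most parsimonious ingroup topology: ((((Species J,Species Y),Species C),Species D),Species W).
Changes per character on this tree: Trait 1: 1; Trait 2: 1; Trait 3: 1; Trait 4: 1; Trait 5: 1; Trait 6: 2.
Total = 7.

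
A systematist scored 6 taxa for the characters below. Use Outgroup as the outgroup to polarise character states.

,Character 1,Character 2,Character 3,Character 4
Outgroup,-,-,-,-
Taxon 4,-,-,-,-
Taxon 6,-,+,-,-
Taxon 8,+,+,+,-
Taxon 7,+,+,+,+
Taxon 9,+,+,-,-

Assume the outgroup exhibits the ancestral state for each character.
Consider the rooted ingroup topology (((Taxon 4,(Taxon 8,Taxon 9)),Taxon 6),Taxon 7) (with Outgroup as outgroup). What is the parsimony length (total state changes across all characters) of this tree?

7

Map each character onto (((Taxon 4,(Taxon 8,Taxon 9)),Taxon 6),Taxon 7) (rooted by Outgroup) and count the minimum state changes it requires (Fitch parsimony):
Character 1: 2; Character 2: 2; Character 3: 2; Character 4: 1.
Total tree length = 7.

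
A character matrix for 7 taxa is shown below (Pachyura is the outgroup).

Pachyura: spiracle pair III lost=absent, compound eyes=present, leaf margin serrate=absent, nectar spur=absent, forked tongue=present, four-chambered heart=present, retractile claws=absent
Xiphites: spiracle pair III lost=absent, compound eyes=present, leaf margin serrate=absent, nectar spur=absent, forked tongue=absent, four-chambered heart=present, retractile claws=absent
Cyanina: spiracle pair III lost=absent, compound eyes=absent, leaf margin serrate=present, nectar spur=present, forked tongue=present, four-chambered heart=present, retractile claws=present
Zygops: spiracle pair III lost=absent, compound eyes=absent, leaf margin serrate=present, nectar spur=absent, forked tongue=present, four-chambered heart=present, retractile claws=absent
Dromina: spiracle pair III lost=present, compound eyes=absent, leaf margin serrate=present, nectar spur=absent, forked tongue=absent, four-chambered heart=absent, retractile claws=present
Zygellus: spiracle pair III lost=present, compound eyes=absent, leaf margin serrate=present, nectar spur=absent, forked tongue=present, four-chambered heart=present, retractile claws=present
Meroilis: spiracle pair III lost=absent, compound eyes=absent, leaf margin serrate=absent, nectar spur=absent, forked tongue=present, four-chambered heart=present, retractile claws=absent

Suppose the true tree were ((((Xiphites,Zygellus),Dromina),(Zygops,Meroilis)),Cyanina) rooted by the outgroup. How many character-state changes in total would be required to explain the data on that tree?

Map each character onto ((((Xiphites,Zygellus),Dromina),(Zygops,Meroilis)),Cyanina) (rooted by Pachyura) and count the minimum state changes it requires (Fitch parsimony):
spiracle pair III lost: 2; compound eyes: 2; leaf margin serrate: 3; nectar spur: 1; forked tongue: 2; four-chambered heart: 1; retractile claws: 3.
Total tree length = 14.

14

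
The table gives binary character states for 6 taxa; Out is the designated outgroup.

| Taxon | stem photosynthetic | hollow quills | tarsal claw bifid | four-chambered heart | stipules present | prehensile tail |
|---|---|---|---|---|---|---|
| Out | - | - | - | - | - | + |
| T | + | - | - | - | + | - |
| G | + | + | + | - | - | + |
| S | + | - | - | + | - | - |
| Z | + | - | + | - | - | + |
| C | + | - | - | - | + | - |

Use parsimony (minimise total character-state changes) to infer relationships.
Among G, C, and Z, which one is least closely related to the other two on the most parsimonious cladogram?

C

Character polarity is set by the outgroup: the derived state is whichever differs from the outgroup's state, so for prehensile tail the derived state is '-', and for the remaining characters it is '+'.
All ingroup taxa share the derived state '+' for stem photosynthetic; it defines the ingroup but does not resolve relationships within it.
hollow quills (derived state '+') is unique to G (autapomorphy; uninformative for grouping).
tarsal claw bifid: derived state '+' in G and Z only — synapomorphy for {G, Z}.
four-chambered heart: derived state '+' in S only — an autapomorphy, so it tells us nothing about relationships among taxa.
stipules present (derived state '+') is shared by C and T — a synapomorphy uniting that clade.
Only C, S, and T show the derived state '-' for prehensile tail, supporting them as a clade.
Most parsimonious ingroup topology: (((T,C),S),(G,Z)).
G and Z share a more recent common ancestor with each other than either does with C, so C is the least closely related of the three.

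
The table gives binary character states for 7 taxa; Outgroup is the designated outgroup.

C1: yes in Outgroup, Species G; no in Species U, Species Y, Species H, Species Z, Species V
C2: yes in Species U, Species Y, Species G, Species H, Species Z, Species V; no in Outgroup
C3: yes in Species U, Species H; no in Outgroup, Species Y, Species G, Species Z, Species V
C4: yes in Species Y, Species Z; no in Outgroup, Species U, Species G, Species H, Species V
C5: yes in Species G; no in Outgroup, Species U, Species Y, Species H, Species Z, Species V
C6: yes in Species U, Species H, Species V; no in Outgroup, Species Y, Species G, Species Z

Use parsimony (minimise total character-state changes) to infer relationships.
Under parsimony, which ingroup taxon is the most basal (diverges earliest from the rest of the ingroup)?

Species G

Character polarity is set by the outgroup: the derived state is whichever differs from the outgroup's state, so for C1 the derived state is 'no', and for the remaining characters it is 'yes'.
C1 (derived state 'no') is shared by Species H, Species U, Species V, Species Y, and Species Z — a synapomorphy uniting that clade.
C2 (derived state 'yes') is shared by all ingroup taxa — unites the whole ingroup.
Only Species H and Species U show the derived state 'yes' for C3, supporting them as a clade.
C4: derived state 'yes' in Species Y and Species Z only — synapomorphy for {Species Y, Species Z}.
C5: derived state 'yes' in Species G only — an autapomorphy, so it tells us nothing about relationships among taxa.
C6 (derived state 'yes') is shared by Species H, Species U, and Species V — a synapomorphy uniting that clade.
Most parsimonious ingroup topology: ((((Species U,Species H),Species V),(Species Y,Species Z)),Species G).
Species G is sister to the clade containing all other ingroup taxa, so it is the earliest-diverging (most basal) ingroup lineage.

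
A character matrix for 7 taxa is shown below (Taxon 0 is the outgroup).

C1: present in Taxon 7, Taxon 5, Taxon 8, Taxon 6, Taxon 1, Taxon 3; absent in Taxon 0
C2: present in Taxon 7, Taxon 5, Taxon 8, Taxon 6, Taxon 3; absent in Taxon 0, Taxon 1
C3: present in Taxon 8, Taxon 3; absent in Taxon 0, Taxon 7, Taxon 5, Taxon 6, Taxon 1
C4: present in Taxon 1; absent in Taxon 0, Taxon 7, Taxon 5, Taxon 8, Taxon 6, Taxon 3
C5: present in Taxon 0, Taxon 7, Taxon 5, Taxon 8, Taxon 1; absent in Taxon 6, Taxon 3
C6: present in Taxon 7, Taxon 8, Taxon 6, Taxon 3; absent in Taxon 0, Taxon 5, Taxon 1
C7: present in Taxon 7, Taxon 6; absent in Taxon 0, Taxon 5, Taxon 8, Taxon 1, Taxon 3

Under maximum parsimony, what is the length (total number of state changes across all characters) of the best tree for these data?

Character polarity is set by the outgroup: the derived state is whichever differs from the outgroup's state, so for C5 the derived state is 'absent', and for the remaining characters it is 'present'.
C1 (derived state 'present') is shared by all ingroup taxa — unites the whole ingroup.
C2 (derived state 'present') is shared by Taxon 3, Taxon 5, Taxon 6, Taxon 7, and Taxon 8 — a synapomorphy uniting that clade.
Only Taxon 3 and Taxon 8 show the derived state 'present' for C3, supporting them as a clade.
C4: derived state 'present' in Taxon 1 only — an autapomorphy, so it tells us nothing about relationships among taxa.
C5 groups Taxon 3 and Taxon 6, which is incompatible with the clades supported by the remaining characters; treating it as convergent (homoplasy) costs fewer steps than any alternative tree.
C6 (derived state 'present') is shared by Taxon 3, Taxon 6, Taxon 7, and Taxon 8 — a synapomorphy uniting that clade.
C7: derived state 'present' in Taxon 6 and Taxon 7 only — synapomorphy for {Taxon 6, Taxon 7}.
Most parsimonious ingroup topology: ((((Taxon 7,Taxon 6),(Taxon 8,Taxon 3)),Taxon 5),Taxon 1).
Changes per character on this tree: C1: 1; C2: 1; C3: 1; C4: 1; C5: 2; C6: 1; C7: 1.
Total = 8.

8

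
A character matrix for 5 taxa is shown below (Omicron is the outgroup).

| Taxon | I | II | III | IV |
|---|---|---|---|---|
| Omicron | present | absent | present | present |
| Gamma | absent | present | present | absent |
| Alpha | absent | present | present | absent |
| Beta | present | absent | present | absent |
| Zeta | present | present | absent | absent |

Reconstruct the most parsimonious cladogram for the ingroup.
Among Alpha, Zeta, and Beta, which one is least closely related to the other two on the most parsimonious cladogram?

Beta

Character polarity is set by the outgroup: the derived state is whichever differs from the outgroup's state, so for I, III, IV the derived state is 'absent', and for the remaining characters it is 'present'.
I: derived state 'absent' in Alpha and Gamma only — synapomorphy for {Alpha, Gamma}.
II (derived state 'present') is shared by Alpha, Gamma, and Zeta — a synapomorphy uniting that clade.
III: derived state 'absent' in Zeta only — an autapomorphy, so it tells us nothing about relationships among taxa.
IV (derived state 'absent') is shared by all ingroup taxa — unites the whole ingroup.
Most parsimonious ingroup topology: (((Gamma,Alpha),Zeta),Beta).
Zeta and Alpha share a more recent common ancestor with each other than either does with Beta, so Beta is the least closely related of the three.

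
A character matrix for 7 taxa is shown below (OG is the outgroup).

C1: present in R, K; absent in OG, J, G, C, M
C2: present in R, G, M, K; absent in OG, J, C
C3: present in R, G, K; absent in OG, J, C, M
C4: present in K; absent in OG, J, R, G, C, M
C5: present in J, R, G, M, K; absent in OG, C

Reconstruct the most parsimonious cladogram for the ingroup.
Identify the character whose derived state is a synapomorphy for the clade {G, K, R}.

The outgroup has state 'absent' for every character, so 'present' is the derived state throughout.
C1 (derived state 'present') is shared by K and R — a synapomorphy uniting that clade.
C2: derived state 'present' in G, K, M, and R only — synapomorphy for {G, K, M, R}.
Only G, K, and R show the derived state 'present' for C3, supporting them as a clade.
C4 (derived state 'present') is unique to K (autapomorphy; uninformative for grouping).
Only G, J, K, M, and R show the derived state 'present' for C5, supporting them as a clade.
Most parsimonious ingroup topology: ((J,(((R,K),G),M)),C).
The clade {G, K, R} is supported by C3: its derived state 'present' occurs in exactly those taxa and in no other taxon (including the outgroup).

C3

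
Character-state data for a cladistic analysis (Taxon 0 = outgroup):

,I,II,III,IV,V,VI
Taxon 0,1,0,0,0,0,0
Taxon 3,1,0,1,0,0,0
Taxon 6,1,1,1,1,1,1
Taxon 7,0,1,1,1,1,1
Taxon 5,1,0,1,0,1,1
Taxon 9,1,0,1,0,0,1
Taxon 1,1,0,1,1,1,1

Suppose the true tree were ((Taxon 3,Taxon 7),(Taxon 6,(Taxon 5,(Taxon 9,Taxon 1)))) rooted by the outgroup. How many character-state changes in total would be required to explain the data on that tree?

12

Map each character onto ((Taxon 3,Taxon 7),(Taxon 6,(Taxon 5,(Taxon 9,Taxon 1)))) (rooted by Taxon 0) and count the minimum state changes it requires (Fitch parsimony):
I: 1; II: 2; III: 1; IV: 3; V: 3; VI: 2.
Total tree length = 12.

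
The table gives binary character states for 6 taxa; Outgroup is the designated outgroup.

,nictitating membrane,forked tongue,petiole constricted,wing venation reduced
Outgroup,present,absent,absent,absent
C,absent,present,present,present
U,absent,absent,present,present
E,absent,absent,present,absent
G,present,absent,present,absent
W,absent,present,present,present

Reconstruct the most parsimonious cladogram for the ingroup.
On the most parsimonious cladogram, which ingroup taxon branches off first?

Character polarity is set by the outgroup: the derived state is whichever differs from the outgroup's state, so for nictitating membrane the derived state is 'absent', and for the remaining characters it is 'present'.
nictitating membrane (derived state 'absent') is shared by C, E, U, and W — a synapomorphy uniting that clade.
forked tongue: derived state 'present' in C and W only — synapomorphy for {C, W}.
petiole constricted (derived state 'present') is shared by all ingroup taxa — unites the whole ingroup.
Only C, U, and W show the derived state 'present' for wing venation reduced, supporting them as a clade.
Most parsimonious ingroup topology: ((((C,W),U),E),G).
G is sister to the clade containing all other ingroup taxa, so it is the earliest-diverging (most basal) ingroup lineage.

G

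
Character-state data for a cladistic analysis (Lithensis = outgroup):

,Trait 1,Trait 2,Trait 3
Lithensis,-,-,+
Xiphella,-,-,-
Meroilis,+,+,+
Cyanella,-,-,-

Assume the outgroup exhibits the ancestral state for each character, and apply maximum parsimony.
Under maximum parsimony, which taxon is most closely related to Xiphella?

Character polarity is set by the outgroup: the derived state is whichever differs from the outgroup's state, so for Trait 3 the derived state is '-', and for the remaining characters it is '+'.
Trait 1 (derived state '+') is unique to Meroilis (autapomorphy; uninformative for grouping).
Trait 2 (derived state '+') is unique to Meroilis (autapomorphy; uninformative for grouping).
Trait 3 (derived state '-') is shared by Cyanella and Xiphella — a synapomorphy uniting that clade.
Most parsimonious ingroup topology: ((Xiphella,Cyanella),Meroilis).
Xiphella and Cyanella form a cherry on this tree, so they are sister taxa.

Cyanella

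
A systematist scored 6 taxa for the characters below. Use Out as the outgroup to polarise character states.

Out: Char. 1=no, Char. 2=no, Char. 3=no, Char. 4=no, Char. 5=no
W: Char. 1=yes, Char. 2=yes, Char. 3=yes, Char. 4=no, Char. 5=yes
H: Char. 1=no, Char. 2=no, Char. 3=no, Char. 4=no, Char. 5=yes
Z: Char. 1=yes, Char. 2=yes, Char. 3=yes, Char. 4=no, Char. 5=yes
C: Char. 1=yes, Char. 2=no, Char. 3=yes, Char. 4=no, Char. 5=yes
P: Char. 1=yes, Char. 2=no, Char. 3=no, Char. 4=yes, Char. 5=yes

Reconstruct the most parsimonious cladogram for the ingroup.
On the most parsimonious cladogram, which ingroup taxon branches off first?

The outgroup has state 'no' for every character, so 'yes' is the derived state throughout.
Char. 1 (derived state 'yes') is shared by C, P, W, and Z — a synapomorphy uniting that clade.
Char. 2 (derived state 'yes') is shared by W and Z — a synapomorphy uniting that clade.
Char. 3 (derived state 'yes') is shared by C, W, and Z — a synapomorphy uniting that clade.
Char. 4: derived state 'yes' in P only — an autapomorphy, so it tells us nothing about relationships among taxa.
All ingroup taxa share the derived state 'yes' for Char. 5; it defines the ingroup but does not resolve relationships within it.
Most parsimonious ingroup topology: ((((W,Z),C),P),H).
H is sister to the clade containing all other ingroup taxa, so it is the earliest-diverging (most basal) ingroup lineage.

H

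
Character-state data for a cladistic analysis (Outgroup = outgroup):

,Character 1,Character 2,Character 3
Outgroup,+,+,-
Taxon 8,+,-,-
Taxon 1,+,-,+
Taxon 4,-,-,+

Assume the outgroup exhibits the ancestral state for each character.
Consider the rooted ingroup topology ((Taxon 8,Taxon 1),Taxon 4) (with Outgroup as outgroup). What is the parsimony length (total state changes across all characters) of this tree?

Map each character onto ((Taxon 8,Taxon 1),Taxon 4) (rooted by Outgroup) and count the minimum state changes it requires (Fitch parsimony):
Character 1: 1; Character 2: 1; Character 3: 2.
Total tree length = 4.

4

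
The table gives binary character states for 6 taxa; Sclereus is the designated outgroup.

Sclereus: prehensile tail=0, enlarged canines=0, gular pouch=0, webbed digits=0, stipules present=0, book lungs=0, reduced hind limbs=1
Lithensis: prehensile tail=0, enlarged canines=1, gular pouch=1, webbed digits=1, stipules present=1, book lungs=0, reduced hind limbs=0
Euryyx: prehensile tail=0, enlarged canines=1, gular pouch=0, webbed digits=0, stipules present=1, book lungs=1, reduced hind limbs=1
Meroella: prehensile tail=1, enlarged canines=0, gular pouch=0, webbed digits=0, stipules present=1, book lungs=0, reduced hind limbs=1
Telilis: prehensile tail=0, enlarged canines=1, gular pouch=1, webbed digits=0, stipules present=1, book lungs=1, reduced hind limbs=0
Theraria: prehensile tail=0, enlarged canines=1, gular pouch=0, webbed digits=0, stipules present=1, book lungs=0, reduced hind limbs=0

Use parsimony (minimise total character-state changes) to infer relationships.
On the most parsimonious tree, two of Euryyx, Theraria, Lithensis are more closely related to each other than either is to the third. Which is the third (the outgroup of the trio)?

Character polarity is set by the outgroup: the derived state is whichever differs from the outgroup's state, so for reduced hind limbs the derived state is '0', and for the remaining characters it is '1'.
prehensile tail: derived state '1' in Meroella only — an autapomorphy, so it tells us nothing about relationships among taxa.
enlarged canines: derived state '1' in Euryyx, Lithensis, Telilis, and Theraria only — synapomorphy for {Euryyx, Lithensis, Telilis, Theraria}.
gular pouch (derived state '1') is shared by Lithensis and Telilis — a synapomorphy uniting that clade.
webbed digits (derived state '1') is unique to Lithensis (autapomorphy; uninformative for grouping).
stipules present (derived state '1') is shared by all ingroup taxa — unites the whole ingroup.
book lungs groups Euryyx and Telilis, which is incompatible with the clades supported by the remaining characters; treating it as convergent (homoplasy) costs fewer steps than any alternative tree.
Only Lithensis, Telilis, and Theraria show the derived state '0' for reduced hind limbs, supporting them as a clade.
Most parsimonious ingroup topology: ((((Lithensis,Telilis),Theraria),Euryyx),Meroella).
Theraria and Lithensis share a more recent common ancestor with each other than either does with Euryyx, so Euryyx is the least closely related of the three.

Euryyx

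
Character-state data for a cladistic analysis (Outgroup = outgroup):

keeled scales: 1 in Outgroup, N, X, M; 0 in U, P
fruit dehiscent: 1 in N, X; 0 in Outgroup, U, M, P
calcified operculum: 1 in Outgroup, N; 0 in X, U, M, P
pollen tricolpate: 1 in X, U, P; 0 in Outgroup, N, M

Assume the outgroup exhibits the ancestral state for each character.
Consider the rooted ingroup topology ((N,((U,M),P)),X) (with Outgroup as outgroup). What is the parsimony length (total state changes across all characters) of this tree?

Map each character onto ((N,((U,M),P)),X) (rooted by Outgroup) and count the minimum state changes it requires (Fitch parsimony):
keeled scales: 2; fruit dehiscent: 2; calcified operculum: 2; pollen tricolpate: 3.
Total tree length = 9.

9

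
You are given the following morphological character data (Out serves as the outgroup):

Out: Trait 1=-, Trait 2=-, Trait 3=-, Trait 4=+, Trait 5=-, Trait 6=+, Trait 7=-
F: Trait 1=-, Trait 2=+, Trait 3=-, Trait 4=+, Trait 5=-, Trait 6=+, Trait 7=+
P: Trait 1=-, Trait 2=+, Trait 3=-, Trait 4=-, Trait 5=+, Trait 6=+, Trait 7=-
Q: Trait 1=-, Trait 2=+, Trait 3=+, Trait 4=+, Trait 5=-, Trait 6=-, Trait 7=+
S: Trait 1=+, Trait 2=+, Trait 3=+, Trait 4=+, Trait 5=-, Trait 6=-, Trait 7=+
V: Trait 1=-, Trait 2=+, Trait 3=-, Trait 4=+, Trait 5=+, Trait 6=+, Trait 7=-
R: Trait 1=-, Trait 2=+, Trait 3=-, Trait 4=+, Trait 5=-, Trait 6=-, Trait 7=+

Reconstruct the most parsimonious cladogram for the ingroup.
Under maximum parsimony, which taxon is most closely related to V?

Character polarity is set by the outgroup: the derived state is whichever differs from the outgroup's state, so for Trait 4, Trait 6 the derived state is '-', and for the remaining characters it is '+'.
Trait 1: derived state '+' in S only — an autapomorphy, so it tells us nothing about relationships among taxa.
Trait 2 (derived state '+') is shared by all ingroup taxa — unites the whole ingroup.
Trait 3: derived state '+' in Q and S only — synapomorphy for {Q, S}.
Trait 4: derived state '-' in P only — an autapomorphy, so it tells us nothing about relationships among taxa.
Trait 5 (derived state '+') is shared by P and V — a synapomorphy uniting that clade.
Trait 6 (derived state '-') is shared by Q, R, and S — a synapomorphy uniting that clade.
Trait 7: derived state '+' in F, Q, R, and S only — synapomorphy for {F, Q, R, S}.
Most parsimonious ingroup topology: ((F,((Q,S),R)),(P,V)).
V and P form a cherry on this tree, so they are sister taxa.

P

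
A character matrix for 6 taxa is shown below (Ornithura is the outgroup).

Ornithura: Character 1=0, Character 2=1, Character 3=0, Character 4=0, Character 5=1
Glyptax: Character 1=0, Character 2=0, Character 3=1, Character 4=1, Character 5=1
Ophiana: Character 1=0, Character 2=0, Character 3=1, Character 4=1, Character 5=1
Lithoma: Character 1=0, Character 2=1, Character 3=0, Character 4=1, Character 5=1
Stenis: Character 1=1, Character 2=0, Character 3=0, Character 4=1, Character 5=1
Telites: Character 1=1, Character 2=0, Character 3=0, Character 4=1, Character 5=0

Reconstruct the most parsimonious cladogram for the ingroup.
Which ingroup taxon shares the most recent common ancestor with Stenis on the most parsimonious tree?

Character polarity is set by the outgroup: the derived state is whichever differs from the outgroup's state, so for Character 2, Character 5 the derived state is '0', and for the remaining characters it is '1'.
Only Stenis and Telites show the derived state '1' for Character 1, supporting them as a clade.
Character 2 (derived state '0') is shared by Glyptax, Ophiana, Stenis, and Telites — a synapomorphy uniting that clade.
Only Glyptax and Ophiana show the derived state '1' for Character 3, supporting them as a clade.
All ingroup taxa share the derived state '1' for Character 4; it defines the ingroup but does not resolve relationships within it.
Character 5 (derived state '0') is unique to Telites (autapomorphy; uninformative for grouping).
Most parsimonious ingroup topology: (((Glyptax,Ophiana),(Stenis,Telites)),Lithoma).
Stenis and Telites form a cherry on this tree, so they are sister taxa.

Telites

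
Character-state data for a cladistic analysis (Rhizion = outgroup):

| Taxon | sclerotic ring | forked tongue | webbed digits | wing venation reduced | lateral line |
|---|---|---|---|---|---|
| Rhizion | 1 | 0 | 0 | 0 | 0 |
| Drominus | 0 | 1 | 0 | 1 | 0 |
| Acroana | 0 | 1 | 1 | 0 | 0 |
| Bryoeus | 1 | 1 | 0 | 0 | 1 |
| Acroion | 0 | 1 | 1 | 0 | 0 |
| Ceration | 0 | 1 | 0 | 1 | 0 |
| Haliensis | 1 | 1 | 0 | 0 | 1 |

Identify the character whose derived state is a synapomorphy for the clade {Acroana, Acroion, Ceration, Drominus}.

sclerotic ring

Character polarity is set by the outgroup: the derived state is whichever differs from the outgroup's state, so for sclerotic ring the derived state is '0', and for the remaining characters it is '1'.
sclerotic ring (derived state '0') is shared by Acroana, Acroion, Ceration, and Drominus — a synapomorphy uniting that clade.
forked tongue (derived state '1') is shared by all ingroup taxa — unites the whole ingroup.
Only Acroana and Acroion show the derived state '1' for webbed digits, supporting them as a clade.
Only Ceration and Drominus show the derived state '1' for wing venation reduced, supporting them as a clade.
Only Bryoeus and Haliensis show the derived state '1' for lateral line, supporting them as a clade.
Most parsimonious ingroup topology: (((Drominus,Ceration),(Acroana,Acroion)),(Bryoeus,Haliensis)).
The clade {Acroana, Acroion, Ceration, Drominus} is supported by sclerotic ring: its derived state '0' occurs in exactly those taxa and in no other taxon (including the outgroup).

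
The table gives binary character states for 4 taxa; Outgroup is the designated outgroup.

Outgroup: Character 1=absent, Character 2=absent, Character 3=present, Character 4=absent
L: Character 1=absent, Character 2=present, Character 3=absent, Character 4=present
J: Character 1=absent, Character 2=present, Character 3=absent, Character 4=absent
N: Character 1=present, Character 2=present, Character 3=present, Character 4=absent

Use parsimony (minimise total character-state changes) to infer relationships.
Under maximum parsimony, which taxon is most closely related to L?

Character polarity is set by the outgroup: the derived state is whichever differs from the outgroup's state, so for Character 3 the derived state is 'absent', and for the remaining characters it is 'present'.
Character 1 (derived state 'present') is unique to N (autapomorphy; uninformative for grouping).
All ingroup taxa share the derived state 'present' for Character 2; it defines the ingroup but does not resolve relationships within it.
Character 3: derived state 'absent' in J and L only — synapomorphy for {J, L}.
Character 4: derived state 'present' in L only — an autapomorphy, so it tells us nothing about relationships among taxa.
Most parsimonious ingroup topology: ((L,J),N).
L and J form a cherry on this tree, so they are sister taxa.

J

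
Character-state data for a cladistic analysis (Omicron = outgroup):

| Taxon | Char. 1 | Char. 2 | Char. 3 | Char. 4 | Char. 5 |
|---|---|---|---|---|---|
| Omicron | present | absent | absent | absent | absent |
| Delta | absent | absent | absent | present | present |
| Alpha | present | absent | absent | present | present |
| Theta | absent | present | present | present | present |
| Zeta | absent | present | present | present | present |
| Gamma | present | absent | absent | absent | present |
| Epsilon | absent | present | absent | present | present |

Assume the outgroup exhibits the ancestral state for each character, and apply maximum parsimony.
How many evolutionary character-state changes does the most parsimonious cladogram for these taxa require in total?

Character polarity is set by the outgroup: the derived state is whichever differs from the outgroup's state, so for Char. 1 the derived state is 'absent', and for the remaining characters it is 'present'.
Char. 1: derived state 'absent' in Delta, Epsilon, Theta, and Zeta only — synapomorphy for {Delta, Epsilon, Theta, Zeta}.
Char. 2 (derived state 'present') is shared by Epsilon, Theta, and Zeta — a synapomorphy uniting that clade.
Only Theta and Zeta show the derived state 'present' for Char. 3, supporting them as a clade.
Char. 4: derived state 'present' in Alpha, Delta, Epsilon, Theta, and Zeta only — synapomorphy for {Alpha, Delta, Epsilon, Theta, Zeta}.
Char. 5 (derived state 'present') is shared by all ingroup taxa — unites the whole ingroup.
Most parsimonious ingroup topology: (((Delta,((Theta,Zeta),Epsilon)),Alpha),Gamma).
Changes per character on this tree: Char. 1: 1; Char. 2: 1; Char. 3: 1; Char. 4: 1; Char. 5: 1.
Total = 5.

5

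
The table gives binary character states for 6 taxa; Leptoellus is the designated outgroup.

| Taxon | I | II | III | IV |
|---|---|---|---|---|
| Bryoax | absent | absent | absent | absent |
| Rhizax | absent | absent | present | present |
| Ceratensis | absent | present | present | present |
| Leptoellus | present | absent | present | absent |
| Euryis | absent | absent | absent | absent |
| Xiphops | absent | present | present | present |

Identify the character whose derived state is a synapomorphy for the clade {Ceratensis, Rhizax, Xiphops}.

IV

Character polarity is set by the outgroup: the derived state is whichever differs from the outgroup's state, so for I, III the derived state is 'absent', and for the remaining characters it is 'present'.
I (derived state 'absent') is shared by all ingroup taxa — unites the whole ingroup.
II (derived state 'present') is shared by Ceratensis and Xiphops — a synapomorphy uniting that clade.
III (derived state 'absent') is shared by Bryoax and Euryis — a synapomorphy uniting that clade.
Only Ceratensis, Rhizax, and Xiphops show the derived state 'present' for IV, supporting them as a clade.
Most parsimonious ingroup topology: (((Ceratensis,Xiphops),Rhizax),(Euryis,Bryoax)).
The clade {Ceratensis, Rhizax, Xiphops} is supported by IV: its derived state 'present' occurs in exactly those taxa and in no other taxon (including the outgroup).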